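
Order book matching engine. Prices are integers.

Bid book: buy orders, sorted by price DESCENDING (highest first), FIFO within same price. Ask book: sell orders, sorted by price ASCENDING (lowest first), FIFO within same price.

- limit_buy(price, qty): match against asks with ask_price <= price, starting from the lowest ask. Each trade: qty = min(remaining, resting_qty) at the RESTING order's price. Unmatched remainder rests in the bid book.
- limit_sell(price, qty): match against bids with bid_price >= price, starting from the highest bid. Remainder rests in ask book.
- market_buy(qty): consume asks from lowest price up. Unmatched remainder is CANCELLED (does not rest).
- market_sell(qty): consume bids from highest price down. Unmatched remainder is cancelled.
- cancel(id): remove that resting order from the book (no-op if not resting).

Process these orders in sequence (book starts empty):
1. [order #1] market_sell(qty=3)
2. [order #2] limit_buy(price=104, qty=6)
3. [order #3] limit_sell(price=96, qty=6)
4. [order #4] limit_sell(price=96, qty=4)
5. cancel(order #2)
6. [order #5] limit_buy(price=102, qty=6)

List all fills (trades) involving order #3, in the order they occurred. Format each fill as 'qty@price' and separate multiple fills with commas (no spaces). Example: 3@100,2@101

Answer: 6@104

Derivation:
After op 1 [order #1] market_sell(qty=3): fills=none; bids=[-] asks=[-]
After op 2 [order #2] limit_buy(price=104, qty=6): fills=none; bids=[#2:6@104] asks=[-]
After op 3 [order #3] limit_sell(price=96, qty=6): fills=#2x#3:6@104; bids=[-] asks=[-]
After op 4 [order #4] limit_sell(price=96, qty=4): fills=none; bids=[-] asks=[#4:4@96]
After op 5 cancel(order #2): fills=none; bids=[-] asks=[#4:4@96]
After op 6 [order #5] limit_buy(price=102, qty=6): fills=#5x#4:4@96; bids=[#5:2@102] asks=[-]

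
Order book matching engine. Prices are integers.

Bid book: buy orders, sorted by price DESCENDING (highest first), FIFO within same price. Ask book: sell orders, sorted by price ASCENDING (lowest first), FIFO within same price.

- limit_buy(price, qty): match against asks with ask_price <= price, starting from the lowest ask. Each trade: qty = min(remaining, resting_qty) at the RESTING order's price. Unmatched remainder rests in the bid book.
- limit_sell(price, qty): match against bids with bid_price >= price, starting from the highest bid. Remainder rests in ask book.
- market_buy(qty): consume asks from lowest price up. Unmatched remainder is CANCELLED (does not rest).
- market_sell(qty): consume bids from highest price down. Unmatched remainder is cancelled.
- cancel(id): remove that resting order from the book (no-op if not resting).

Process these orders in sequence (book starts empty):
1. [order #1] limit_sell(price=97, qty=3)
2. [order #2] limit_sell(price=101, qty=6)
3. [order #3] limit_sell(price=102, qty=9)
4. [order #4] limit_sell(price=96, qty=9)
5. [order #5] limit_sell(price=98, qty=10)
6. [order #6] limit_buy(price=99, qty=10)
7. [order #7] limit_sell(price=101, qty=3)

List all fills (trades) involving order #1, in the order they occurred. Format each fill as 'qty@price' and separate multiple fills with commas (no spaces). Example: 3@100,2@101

After op 1 [order #1] limit_sell(price=97, qty=3): fills=none; bids=[-] asks=[#1:3@97]
After op 2 [order #2] limit_sell(price=101, qty=6): fills=none; bids=[-] asks=[#1:3@97 #2:6@101]
After op 3 [order #3] limit_sell(price=102, qty=9): fills=none; bids=[-] asks=[#1:3@97 #2:6@101 #3:9@102]
After op 4 [order #4] limit_sell(price=96, qty=9): fills=none; bids=[-] asks=[#4:9@96 #1:3@97 #2:6@101 #3:9@102]
After op 5 [order #5] limit_sell(price=98, qty=10): fills=none; bids=[-] asks=[#4:9@96 #1:3@97 #5:10@98 #2:6@101 #3:9@102]
After op 6 [order #6] limit_buy(price=99, qty=10): fills=#6x#4:9@96 #6x#1:1@97; bids=[-] asks=[#1:2@97 #5:10@98 #2:6@101 #3:9@102]
After op 7 [order #7] limit_sell(price=101, qty=3): fills=none; bids=[-] asks=[#1:2@97 #5:10@98 #2:6@101 #7:3@101 #3:9@102]

Answer: 1@97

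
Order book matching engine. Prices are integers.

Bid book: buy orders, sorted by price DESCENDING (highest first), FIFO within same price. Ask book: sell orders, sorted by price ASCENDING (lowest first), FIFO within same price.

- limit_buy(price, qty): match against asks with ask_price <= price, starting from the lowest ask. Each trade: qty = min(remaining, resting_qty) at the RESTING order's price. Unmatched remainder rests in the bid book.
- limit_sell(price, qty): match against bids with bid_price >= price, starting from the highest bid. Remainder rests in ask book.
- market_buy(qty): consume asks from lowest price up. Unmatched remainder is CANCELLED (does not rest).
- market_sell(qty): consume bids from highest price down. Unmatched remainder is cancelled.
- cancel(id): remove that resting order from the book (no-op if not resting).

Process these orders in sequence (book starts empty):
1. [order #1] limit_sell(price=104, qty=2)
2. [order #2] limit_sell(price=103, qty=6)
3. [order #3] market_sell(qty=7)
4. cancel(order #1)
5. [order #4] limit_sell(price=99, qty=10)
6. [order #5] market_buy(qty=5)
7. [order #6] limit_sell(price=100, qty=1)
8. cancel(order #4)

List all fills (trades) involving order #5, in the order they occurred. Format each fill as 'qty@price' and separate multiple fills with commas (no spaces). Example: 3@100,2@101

After op 1 [order #1] limit_sell(price=104, qty=2): fills=none; bids=[-] asks=[#1:2@104]
After op 2 [order #2] limit_sell(price=103, qty=6): fills=none; bids=[-] asks=[#2:6@103 #1:2@104]
After op 3 [order #3] market_sell(qty=7): fills=none; bids=[-] asks=[#2:6@103 #1:2@104]
After op 4 cancel(order #1): fills=none; bids=[-] asks=[#2:6@103]
After op 5 [order #4] limit_sell(price=99, qty=10): fills=none; bids=[-] asks=[#4:10@99 #2:6@103]
After op 6 [order #5] market_buy(qty=5): fills=#5x#4:5@99; bids=[-] asks=[#4:5@99 #2:6@103]
After op 7 [order #6] limit_sell(price=100, qty=1): fills=none; bids=[-] asks=[#4:5@99 #6:1@100 #2:6@103]
After op 8 cancel(order #4): fills=none; bids=[-] asks=[#6:1@100 #2:6@103]

Answer: 5@99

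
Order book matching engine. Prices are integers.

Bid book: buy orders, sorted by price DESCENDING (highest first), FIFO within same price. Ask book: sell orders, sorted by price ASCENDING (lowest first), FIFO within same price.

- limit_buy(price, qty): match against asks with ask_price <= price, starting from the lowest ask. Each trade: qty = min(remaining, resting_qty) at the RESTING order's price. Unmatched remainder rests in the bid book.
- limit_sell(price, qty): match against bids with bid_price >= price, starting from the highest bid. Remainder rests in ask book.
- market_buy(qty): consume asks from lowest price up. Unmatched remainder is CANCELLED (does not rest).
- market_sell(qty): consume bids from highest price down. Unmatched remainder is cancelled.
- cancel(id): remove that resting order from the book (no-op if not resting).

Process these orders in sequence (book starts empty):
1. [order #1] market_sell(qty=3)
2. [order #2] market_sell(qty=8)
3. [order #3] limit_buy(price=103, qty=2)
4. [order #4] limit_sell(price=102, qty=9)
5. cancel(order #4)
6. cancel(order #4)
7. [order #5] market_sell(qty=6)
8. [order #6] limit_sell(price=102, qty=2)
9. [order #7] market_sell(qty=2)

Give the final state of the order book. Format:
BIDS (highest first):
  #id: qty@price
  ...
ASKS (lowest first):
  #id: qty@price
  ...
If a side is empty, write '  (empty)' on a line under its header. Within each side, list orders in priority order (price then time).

Answer: BIDS (highest first):
  (empty)
ASKS (lowest first):
  #6: 2@102

Derivation:
After op 1 [order #1] market_sell(qty=3): fills=none; bids=[-] asks=[-]
After op 2 [order #2] market_sell(qty=8): fills=none; bids=[-] asks=[-]
After op 3 [order #3] limit_buy(price=103, qty=2): fills=none; bids=[#3:2@103] asks=[-]
After op 4 [order #4] limit_sell(price=102, qty=9): fills=#3x#4:2@103; bids=[-] asks=[#4:7@102]
After op 5 cancel(order #4): fills=none; bids=[-] asks=[-]
After op 6 cancel(order #4): fills=none; bids=[-] asks=[-]
After op 7 [order #5] market_sell(qty=6): fills=none; bids=[-] asks=[-]
After op 8 [order #6] limit_sell(price=102, qty=2): fills=none; bids=[-] asks=[#6:2@102]
After op 9 [order #7] market_sell(qty=2): fills=none; bids=[-] asks=[#6:2@102]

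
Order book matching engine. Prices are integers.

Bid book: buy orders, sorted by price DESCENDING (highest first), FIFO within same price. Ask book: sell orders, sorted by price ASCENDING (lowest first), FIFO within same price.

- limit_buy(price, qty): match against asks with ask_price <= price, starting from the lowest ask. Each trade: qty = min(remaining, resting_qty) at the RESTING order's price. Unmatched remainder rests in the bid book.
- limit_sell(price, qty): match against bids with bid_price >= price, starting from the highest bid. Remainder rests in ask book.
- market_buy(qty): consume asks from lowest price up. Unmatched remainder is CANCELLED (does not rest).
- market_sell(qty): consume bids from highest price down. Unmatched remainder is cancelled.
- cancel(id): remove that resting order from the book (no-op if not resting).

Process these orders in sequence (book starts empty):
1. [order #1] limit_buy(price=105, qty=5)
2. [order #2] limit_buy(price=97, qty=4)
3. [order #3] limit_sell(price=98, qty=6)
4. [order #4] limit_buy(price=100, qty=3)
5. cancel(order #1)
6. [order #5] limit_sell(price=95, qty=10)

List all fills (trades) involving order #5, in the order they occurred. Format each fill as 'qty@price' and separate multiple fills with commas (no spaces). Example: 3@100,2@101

Answer: 2@100,4@97

Derivation:
After op 1 [order #1] limit_buy(price=105, qty=5): fills=none; bids=[#1:5@105] asks=[-]
After op 2 [order #2] limit_buy(price=97, qty=4): fills=none; bids=[#1:5@105 #2:4@97] asks=[-]
After op 3 [order #3] limit_sell(price=98, qty=6): fills=#1x#3:5@105; bids=[#2:4@97] asks=[#3:1@98]
After op 4 [order #4] limit_buy(price=100, qty=3): fills=#4x#3:1@98; bids=[#4:2@100 #2:4@97] asks=[-]
After op 5 cancel(order #1): fills=none; bids=[#4:2@100 #2:4@97] asks=[-]
After op 6 [order #5] limit_sell(price=95, qty=10): fills=#4x#5:2@100 #2x#5:4@97; bids=[-] asks=[#5:4@95]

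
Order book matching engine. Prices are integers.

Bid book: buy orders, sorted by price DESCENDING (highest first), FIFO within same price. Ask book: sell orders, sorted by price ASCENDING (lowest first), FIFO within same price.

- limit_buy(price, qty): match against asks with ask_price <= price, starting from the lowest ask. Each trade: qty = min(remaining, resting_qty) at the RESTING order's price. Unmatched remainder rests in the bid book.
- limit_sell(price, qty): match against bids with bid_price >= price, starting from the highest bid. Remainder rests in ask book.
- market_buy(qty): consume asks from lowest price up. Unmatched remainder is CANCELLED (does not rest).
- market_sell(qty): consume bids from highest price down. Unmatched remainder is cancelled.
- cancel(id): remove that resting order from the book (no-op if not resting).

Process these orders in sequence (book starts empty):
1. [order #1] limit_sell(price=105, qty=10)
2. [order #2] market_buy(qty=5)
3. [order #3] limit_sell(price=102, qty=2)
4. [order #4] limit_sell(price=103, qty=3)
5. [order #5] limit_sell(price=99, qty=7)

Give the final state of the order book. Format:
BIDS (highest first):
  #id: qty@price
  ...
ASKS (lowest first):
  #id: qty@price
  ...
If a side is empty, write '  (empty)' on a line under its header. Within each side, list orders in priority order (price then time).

After op 1 [order #1] limit_sell(price=105, qty=10): fills=none; bids=[-] asks=[#1:10@105]
After op 2 [order #2] market_buy(qty=5): fills=#2x#1:5@105; bids=[-] asks=[#1:5@105]
After op 3 [order #3] limit_sell(price=102, qty=2): fills=none; bids=[-] asks=[#3:2@102 #1:5@105]
After op 4 [order #4] limit_sell(price=103, qty=3): fills=none; bids=[-] asks=[#3:2@102 #4:3@103 #1:5@105]
After op 5 [order #5] limit_sell(price=99, qty=7): fills=none; bids=[-] asks=[#5:7@99 #3:2@102 #4:3@103 #1:5@105]

Answer: BIDS (highest first):
  (empty)
ASKS (lowest first):
  #5: 7@99
  #3: 2@102
  #4: 3@103
  #1: 5@105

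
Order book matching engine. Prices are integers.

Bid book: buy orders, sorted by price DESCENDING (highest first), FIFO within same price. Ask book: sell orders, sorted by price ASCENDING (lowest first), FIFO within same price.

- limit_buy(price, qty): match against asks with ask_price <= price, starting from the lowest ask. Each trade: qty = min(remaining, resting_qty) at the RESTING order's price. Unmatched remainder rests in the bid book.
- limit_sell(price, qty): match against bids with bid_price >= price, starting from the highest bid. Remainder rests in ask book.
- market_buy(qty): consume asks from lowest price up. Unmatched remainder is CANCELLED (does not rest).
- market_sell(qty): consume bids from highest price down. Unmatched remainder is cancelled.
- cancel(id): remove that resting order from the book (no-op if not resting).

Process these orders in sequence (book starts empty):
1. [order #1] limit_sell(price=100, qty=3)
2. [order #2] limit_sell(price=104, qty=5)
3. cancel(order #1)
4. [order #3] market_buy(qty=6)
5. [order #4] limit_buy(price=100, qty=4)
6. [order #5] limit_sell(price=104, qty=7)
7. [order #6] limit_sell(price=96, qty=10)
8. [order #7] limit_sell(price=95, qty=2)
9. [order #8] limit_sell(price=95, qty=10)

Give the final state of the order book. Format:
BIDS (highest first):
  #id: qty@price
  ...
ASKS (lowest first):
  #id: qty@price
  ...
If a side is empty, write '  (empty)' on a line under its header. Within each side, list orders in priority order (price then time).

After op 1 [order #1] limit_sell(price=100, qty=3): fills=none; bids=[-] asks=[#1:3@100]
After op 2 [order #2] limit_sell(price=104, qty=5): fills=none; bids=[-] asks=[#1:3@100 #2:5@104]
After op 3 cancel(order #1): fills=none; bids=[-] asks=[#2:5@104]
After op 4 [order #3] market_buy(qty=6): fills=#3x#2:5@104; bids=[-] asks=[-]
After op 5 [order #4] limit_buy(price=100, qty=4): fills=none; bids=[#4:4@100] asks=[-]
After op 6 [order #5] limit_sell(price=104, qty=7): fills=none; bids=[#4:4@100] asks=[#5:7@104]
After op 7 [order #6] limit_sell(price=96, qty=10): fills=#4x#6:4@100; bids=[-] asks=[#6:6@96 #5:7@104]
After op 8 [order #7] limit_sell(price=95, qty=2): fills=none; bids=[-] asks=[#7:2@95 #6:6@96 #5:7@104]
After op 9 [order #8] limit_sell(price=95, qty=10): fills=none; bids=[-] asks=[#7:2@95 #8:10@95 #6:6@96 #5:7@104]

Answer: BIDS (highest first):
  (empty)
ASKS (lowest first):
  #7: 2@95
  #8: 10@95
  #6: 6@96
  #5: 7@104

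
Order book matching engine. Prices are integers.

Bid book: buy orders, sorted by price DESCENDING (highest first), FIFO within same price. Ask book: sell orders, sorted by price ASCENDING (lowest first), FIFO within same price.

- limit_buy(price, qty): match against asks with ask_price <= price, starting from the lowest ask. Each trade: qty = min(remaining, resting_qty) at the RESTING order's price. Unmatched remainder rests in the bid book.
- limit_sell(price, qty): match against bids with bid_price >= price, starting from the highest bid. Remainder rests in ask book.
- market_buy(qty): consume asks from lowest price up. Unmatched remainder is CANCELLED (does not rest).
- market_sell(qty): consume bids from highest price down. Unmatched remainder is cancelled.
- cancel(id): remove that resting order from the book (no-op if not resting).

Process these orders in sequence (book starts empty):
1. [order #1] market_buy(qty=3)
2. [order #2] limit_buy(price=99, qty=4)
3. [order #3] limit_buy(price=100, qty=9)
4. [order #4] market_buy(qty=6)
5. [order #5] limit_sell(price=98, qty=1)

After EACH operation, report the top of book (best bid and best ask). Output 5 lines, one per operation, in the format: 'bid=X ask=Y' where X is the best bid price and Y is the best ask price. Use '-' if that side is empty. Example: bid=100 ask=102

Answer: bid=- ask=-
bid=99 ask=-
bid=100 ask=-
bid=100 ask=-
bid=100 ask=-

Derivation:
After op 1 [order #1] market_buy(qty=3): fills=none; bids=[-] asks=[-]
After op 2 [order #2] limit_buy(price=99, qty=4): fills=none; bids=[#2:4@99] asks=[-]
After op 3 [order #3] limit_buy(price=100, qty=9): fills=none; bids=[#3:9@100 #2:4@99] asks=[-]
After op 4 [order #4] market_buy(qty=6): fills=none; bids=[#3:9@100 #2:4@99] asks=[-]
After op 5 [order #5] limit_sell(price=98, qty=1): fills=#3x#5:1@100; bids=[#3:8@100 #2:4@99] asks=[-]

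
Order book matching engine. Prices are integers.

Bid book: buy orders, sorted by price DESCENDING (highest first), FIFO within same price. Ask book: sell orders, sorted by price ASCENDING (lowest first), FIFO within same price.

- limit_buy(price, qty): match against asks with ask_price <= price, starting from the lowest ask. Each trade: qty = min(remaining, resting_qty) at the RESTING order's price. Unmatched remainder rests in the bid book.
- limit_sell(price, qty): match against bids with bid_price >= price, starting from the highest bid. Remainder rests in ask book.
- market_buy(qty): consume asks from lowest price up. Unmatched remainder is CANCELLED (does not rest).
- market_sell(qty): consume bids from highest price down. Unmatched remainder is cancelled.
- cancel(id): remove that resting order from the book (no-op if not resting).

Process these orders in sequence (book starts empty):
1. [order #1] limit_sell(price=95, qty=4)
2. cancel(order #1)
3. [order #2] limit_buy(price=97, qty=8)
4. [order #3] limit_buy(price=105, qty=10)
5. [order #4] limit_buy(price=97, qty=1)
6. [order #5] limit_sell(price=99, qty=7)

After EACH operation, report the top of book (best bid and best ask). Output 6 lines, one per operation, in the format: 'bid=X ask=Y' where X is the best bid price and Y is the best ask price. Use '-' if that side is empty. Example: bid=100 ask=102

Answer: bid=- ask=95
bid=- ask=-
bid=97 ask=-
bid=105 ask=-
bid=105 ask=-
bid=105 ask=-

Derivation:
After op 1 [order #1] limit_sell(price=95, qty=4): fills=none; bids=[-] asks=[#1:4@95]
After op 2 cancel(order #1): fills=none; bids=[-] asks=[-]
After op 3 [order #2] limit_buy(price=97, qty=8): fills=none; bids=[#2:8@97] asks=[-]
After op 4 [order #3] limit_buy(price=105, qty=10): fills=none; bids=[#3:10@105 #2:8@97] asks=[-]
After op 5 [order #4] limit_buy(price=97, qty=1): fills=none; bids=[#3:10@105 #2:8@97 #4:1@97] asks=[-]
After op 6 [order #5] limit_sell(price=99, qty=7): fills=#3x#5:7@105; bids=[#3:3@105 #2:8@97 #4:1@97] asks=[-]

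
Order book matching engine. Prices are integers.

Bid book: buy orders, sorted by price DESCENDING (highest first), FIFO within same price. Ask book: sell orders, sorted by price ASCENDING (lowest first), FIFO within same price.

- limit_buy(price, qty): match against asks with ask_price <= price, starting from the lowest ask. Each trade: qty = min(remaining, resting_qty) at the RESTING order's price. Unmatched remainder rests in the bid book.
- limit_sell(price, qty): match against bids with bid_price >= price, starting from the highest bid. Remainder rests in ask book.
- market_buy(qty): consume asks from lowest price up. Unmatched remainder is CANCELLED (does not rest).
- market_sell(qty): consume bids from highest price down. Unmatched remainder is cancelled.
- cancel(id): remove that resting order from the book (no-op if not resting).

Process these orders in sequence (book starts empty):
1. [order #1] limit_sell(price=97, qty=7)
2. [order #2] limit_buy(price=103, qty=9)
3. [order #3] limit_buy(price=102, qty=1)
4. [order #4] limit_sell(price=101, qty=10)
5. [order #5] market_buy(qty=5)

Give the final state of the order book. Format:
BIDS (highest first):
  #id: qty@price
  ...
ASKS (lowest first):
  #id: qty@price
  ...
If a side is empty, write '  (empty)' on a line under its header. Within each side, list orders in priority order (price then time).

Answer: BIDS (highest first):
  (empty)
ASKS (lowest first):
  #4: 2@101

Derivation:
After op 1 [order #1] limit_sell(price=97, qty=7): fills=none; bids=[-] asks=[#1:7@97]
After op 2 [order #2] limit_buy(price=103, qty=9): fills=#2x#1:7@97; bids=[#2:2@103] asks=[-]
After op 3 [order #3] limit_buy(price=102, qty=1): fills=none; bids=[#2:2@103 #3:1@102] asks=[-]
After op 4 [order #4] limit_sell(price=101, qty=10): fills=#2x#4:2@103 #3x#4:1@102; bids=[-] asks=[#4:7@101]
After op 5 [order #5] market_buy(qty=5): fills=#5x#4:5@101; bids=[-] asks=[#4:2@101]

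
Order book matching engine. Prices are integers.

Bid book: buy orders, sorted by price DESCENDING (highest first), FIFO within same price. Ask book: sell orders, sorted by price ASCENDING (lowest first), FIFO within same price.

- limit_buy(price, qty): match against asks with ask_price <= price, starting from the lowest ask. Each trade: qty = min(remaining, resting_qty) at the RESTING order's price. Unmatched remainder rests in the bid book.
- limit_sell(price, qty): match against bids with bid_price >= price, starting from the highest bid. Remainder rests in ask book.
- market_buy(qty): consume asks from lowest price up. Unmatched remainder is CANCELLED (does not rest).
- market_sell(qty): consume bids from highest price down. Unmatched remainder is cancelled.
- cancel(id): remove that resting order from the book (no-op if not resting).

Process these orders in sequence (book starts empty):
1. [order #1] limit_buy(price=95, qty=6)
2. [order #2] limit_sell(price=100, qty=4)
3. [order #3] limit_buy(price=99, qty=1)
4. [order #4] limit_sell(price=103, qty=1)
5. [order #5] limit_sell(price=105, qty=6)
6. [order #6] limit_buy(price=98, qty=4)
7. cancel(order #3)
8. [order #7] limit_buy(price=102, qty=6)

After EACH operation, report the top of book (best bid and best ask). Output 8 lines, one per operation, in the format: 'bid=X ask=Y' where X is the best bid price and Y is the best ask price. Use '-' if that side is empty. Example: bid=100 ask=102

Answer: bid=95 ask=-
bid=95 ask=100
bid=99 ask=100
bid=99 ask=100
bid=99 ask=100
bid=99 ask=100
bid=98 ask=100
bid=102 ask=103

Derivation:
After op 1 [order #1] limit_buy(price=95, qty=6): fills=none; bids=[#1:6@95] asks=[-]
After op 2 [order #2] limit_sell(price=100, qty=4): fills=none; bids=[#1:6@95] asks=[#2:4@100]
After op 3 [order #3] limit_buy(price=99, qty=1): fills=none; bids=[#3:1@99 #1:6@95] asks=[#2:4@100]
After op 4 [order #4] limit_sell(price=103, qty=1): fills=none; bids=[#3:1@99 #1:6@95] asks=[#2:4@100 #4:1@103]
After op 5 [order #5] limit_sell(price=105, qty=6): fills=none; bids=[#3:1@99 #1:6@95] asks=[#2:4@100 #4:1@103 #5:6@105]
After op 6 [order #6] limit_buy(price=98, qty=4): fills=none; bids=[#3:1@99 #6:4@98 #1:6@95] asks=[#2:4@100 #4:1@103 #5:6@105]
After op 7 cancel(order #3): fills=none; bids=[#6:4@98 #1:6@95] asks=[#2:4@100 #4:1@103 #5:6@105]
After op 8 [order #7] limit_buy(price=102, qty=6): fills=#7x#2:4@100; bids=[#7:2@102 #6:4@98 #1:6@95] asks=[#4:1@103 #5:6@105]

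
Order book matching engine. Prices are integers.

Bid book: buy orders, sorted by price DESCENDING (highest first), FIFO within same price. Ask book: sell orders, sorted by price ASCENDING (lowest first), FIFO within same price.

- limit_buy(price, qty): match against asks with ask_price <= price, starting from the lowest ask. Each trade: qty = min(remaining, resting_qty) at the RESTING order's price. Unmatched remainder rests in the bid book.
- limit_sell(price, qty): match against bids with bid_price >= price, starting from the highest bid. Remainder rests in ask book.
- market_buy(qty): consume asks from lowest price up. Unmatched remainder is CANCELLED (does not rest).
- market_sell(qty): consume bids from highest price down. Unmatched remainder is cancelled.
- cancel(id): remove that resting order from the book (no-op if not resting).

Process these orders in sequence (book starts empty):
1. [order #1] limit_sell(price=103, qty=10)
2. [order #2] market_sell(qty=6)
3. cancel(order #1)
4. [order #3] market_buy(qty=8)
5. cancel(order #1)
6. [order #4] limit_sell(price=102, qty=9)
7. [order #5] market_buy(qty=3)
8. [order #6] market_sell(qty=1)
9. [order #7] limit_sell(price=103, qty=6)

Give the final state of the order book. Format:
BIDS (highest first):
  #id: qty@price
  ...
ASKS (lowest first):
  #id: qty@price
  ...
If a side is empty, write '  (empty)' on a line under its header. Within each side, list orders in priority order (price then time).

After op 1 [order #1] limit_sell(price=103, qty=10): fills=none; bids=[-] asks=[#1:10@103]
After op 2 [order #2] market_sell(qty=6): fills=none; bids=[-] asks=[#1:10@103]
After op 3 cancel(order #1): fills=none; bids=[-] asks=[-]
After op 4 [order #3] market_buy(qty=8): fills=none; bids=[-] asks=[-]
After op 5 cancel(order #1): fills=none; bids=[-] asks=[-]
After op 6 [order #4] limit_sell(price=102, qty=9): fills=none; bids=[-] asks=[#4:9@102]
After op 7 [order #5] market_buy(qty=3): fills=#5x#4:3@102; bids=[-] asks=[#4:6@102]
After op 8 [order #6] market_sell(qty=1): fills=none; bids=[-] asks=[#4:6@102]
After op 9 [order #7] limit_sell(price=103, qty=6): fills=none; bids=[-] asks=[#4:6@102 #7:6@103]

Answer: BIDS (highest first):
  (empty)
ASKS (lowest first):
  #4: 6@102
  #7: 6@103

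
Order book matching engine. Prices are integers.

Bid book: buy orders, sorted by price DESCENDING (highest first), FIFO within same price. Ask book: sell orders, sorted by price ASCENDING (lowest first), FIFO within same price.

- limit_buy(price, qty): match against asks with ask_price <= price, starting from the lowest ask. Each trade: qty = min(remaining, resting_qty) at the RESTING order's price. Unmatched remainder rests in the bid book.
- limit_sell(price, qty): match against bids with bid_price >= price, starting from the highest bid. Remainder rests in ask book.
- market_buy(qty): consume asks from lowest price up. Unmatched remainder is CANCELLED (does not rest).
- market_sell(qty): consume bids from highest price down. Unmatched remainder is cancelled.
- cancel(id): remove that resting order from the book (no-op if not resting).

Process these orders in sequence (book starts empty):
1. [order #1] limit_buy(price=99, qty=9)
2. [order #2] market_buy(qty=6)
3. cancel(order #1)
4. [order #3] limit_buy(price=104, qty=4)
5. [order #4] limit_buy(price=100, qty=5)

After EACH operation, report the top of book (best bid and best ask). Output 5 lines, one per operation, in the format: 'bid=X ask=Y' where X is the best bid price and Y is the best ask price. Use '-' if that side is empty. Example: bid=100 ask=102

After op 1 [order #1] limit_buy(price=99, qty=9): fills=none; bids=[#1:9@99] asks=[-]
After op 2 [order #2] market_buy(qty=6): fills=none; bids=[#1:9@99] asks=[-]
After op 3 cancel(order #1): fills=none; bids=[-] asks=[-]
After op 4 [order #3] limit_buy(price=104, qty=4): fills=none; bids=[#3:4@104] asks=[-]
After op 5 [order #4] limit_buy(price=100, qty=5): fills=none; bids=[#3:4@104 #4:5@100] asks=[-]

Answer: bid=99 ask=-
bid=99 ask=-
bid=- ask=-
bid=104 ask=-
bid=104 ask=-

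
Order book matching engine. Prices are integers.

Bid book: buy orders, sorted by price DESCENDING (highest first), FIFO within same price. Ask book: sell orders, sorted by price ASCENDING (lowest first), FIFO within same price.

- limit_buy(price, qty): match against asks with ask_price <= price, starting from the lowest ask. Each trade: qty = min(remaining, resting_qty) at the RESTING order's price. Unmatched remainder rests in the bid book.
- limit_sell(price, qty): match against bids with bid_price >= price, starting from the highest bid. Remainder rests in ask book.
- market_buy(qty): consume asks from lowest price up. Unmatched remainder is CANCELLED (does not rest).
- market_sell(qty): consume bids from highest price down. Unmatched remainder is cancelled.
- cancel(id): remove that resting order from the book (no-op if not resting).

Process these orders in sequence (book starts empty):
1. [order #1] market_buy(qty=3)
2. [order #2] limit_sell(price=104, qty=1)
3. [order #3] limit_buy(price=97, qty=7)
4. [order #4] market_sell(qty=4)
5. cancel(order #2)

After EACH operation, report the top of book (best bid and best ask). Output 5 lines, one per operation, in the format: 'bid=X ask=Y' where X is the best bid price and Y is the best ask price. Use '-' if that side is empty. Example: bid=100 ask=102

Answer: bid=- ask=-
bid=- ask=104
bid=97 ask=104
bid=97 ask=104
bid=97 ask=-

Derivation:
After op 1 [order #1] market_buy(qty=3): fills=none; bids=[-] asks=[-]
After op 2 [order #2] limit_sell(price=104, qty=1): fills=none; bids=[-] asks=[#2:1@104]
After op 3 [order #3] limit_buy(price=97, qty=7): fills=none; bids=[#3:7@97] asks=[#2:1@104]
After op 4 [order #4] market_sell(qty=4): fills=#3x#4:4@97; bids=[#3:3@97] asks=[#2:1@104]
After op 5 cancel(order #2): fills=none; bids=[#3:3@97] asks=[-]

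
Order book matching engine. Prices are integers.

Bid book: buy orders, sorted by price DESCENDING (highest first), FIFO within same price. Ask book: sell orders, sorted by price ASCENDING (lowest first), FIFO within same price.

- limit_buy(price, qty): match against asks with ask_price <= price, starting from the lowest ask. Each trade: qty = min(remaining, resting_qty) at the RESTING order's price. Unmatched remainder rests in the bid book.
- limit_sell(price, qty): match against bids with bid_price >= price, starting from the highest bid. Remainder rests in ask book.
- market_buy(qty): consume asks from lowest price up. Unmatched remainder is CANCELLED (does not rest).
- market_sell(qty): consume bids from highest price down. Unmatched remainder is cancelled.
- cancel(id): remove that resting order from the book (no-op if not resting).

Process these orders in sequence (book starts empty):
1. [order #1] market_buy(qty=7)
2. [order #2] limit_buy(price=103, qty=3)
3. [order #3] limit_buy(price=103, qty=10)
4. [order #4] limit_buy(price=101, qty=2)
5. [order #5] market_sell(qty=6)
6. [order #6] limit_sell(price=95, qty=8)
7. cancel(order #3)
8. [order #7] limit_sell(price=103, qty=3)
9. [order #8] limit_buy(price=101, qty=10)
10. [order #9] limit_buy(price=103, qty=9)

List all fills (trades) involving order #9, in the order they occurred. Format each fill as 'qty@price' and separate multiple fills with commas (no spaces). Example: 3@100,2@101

Answer: 3@103

Derivation:
After op 1 [order #1] market_buy(qty=7): fills=none; bids=[-] asks=[-]
After op 2 [order #2] limit_buy(price=103, qty=3): fills=none; bids=[#2:3@103] asks=[-]
After op 3 [order #3] limit_buy(price=103, qty=10): fills=none; bids=[#2:3@103 #3:10@103] asks=[-]
After op 4 [order #4] limit_buy(price=101, qty=2): fills=none; bids=[#2:3@103 #3:10@103 #4:2@101] asks=[-]
After op 5 [order #5] market_sell(qty=6): fills=#2x#5:3@103 #3x#5:3@103; bids=[#3:7@103 #4:2@101] asks=[-]
After op 6 [order #6] limit_sell(price=95, qty=8): fills=#3x#6:7@103 #4x#6:1@101; bids=[#4:1@101] asks=[-]
After op 7 cancel(order #3): fills=none; bids=[#4:1@101] asks=[-]
After op 8 [order #7] limit_sell(price=103, qty=3): fills=none; bids=[#4:1@101] asks=[#7:3@103]
After op 9 [order #8] limit_buy(price=101, qty=10): fills=none; bids=[#4:1@101 #8:10@101] asks=[#7:3@103]
After op 10 [order #9] limit_buy(price=103, qty=9): fills=#9x#7:3@103; bids=[#9:6@103 #4:1@101 #8:10@101] asks=[-]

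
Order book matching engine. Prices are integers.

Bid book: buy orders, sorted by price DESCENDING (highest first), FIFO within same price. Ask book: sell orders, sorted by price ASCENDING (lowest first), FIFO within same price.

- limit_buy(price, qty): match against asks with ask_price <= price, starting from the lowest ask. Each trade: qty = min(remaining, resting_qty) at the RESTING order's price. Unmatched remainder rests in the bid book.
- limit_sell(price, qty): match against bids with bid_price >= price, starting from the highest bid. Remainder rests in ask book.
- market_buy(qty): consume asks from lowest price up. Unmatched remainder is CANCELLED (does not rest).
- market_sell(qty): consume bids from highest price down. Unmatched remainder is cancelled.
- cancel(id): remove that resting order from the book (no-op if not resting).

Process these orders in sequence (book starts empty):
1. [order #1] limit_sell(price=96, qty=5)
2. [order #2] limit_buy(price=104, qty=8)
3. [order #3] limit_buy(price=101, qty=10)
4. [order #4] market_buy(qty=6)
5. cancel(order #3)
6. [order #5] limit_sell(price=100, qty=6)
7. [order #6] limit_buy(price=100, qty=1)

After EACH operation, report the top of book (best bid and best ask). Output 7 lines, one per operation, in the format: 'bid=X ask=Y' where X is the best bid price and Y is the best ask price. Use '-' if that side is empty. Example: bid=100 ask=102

After op 1 [order #1] limit_sell(price=96, qty=5): fills=none; bids=[-] asks=[#1:5@96]
After op 2 [order #2] limit_buy(price=104, qty=8): fills=#2x#1:5@96; bids=[#2:3@104] asks=[-]
After op 3 [order #3] limit_buy(price=101, qty=10): fills=none; bids=[#2:3@104 #3:10@101] asks=[-]
After op 4 [order #4] market_buy(qty=6): fills=none; bids=[#2:3@104 #3:10@101] asks=[-]
After op 5 cancel(order #3): fills=none; bids=[#2:3@104] asks=[-]
After op 6 [order #5] limit_sell(price=100, qty=6): fills=#2x#5:3@104; bids=[-] asks=[#5:3@100]
After op 7 [order #6] limit_buy(price=100, qty=1): fills=#6x#5:1@100; bids=[-] asks=[#5:2@100]

Answer: bid=- ask=96
bid=104 ask=-
bid=104 ask=-
bid=104 ask=-
bid=104 ask=-
bid=- ask=100
bid=- ask=100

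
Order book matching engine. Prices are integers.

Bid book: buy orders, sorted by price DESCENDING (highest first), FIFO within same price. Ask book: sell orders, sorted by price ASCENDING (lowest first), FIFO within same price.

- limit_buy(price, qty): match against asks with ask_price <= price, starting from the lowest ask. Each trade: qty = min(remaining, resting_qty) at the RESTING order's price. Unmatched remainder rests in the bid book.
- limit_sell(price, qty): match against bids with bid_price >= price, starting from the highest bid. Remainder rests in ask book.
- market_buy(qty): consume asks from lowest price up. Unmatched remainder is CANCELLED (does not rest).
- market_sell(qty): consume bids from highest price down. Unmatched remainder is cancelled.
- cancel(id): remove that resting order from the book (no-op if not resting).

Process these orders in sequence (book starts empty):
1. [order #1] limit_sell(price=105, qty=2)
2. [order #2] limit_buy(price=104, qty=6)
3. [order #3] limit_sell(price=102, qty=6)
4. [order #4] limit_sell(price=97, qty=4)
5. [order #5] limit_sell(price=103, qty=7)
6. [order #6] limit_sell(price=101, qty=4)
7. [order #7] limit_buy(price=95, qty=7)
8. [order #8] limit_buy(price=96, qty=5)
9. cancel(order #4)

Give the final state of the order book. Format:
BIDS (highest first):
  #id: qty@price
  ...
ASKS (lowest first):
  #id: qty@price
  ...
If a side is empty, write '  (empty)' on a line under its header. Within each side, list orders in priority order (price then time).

After op 1 [order #1] limit_sell(price=105, qty=2): fills=none; bids=[-] asks=[#1:2@105]
After op 2 [order #2] limit_buy(price=104, qty=6): fills=none; bids=[#2:6@104] asks=[#1:2@105]
After op 3 [order #3] limit_sell(price=102, qty=6): fills=#2x#3:6@104; bids=[-] asks=[#1:2@105]
After op 4 [order #4] limit_sell(price=97, qty=4): fills=none; bids=[-] asks=[#4:4@97 #1:2@105]
After op 5 [order #5] limit_sell(price=103, qty=7): fills=none; bids=[-] asks=[#4:4@97 #5:7@103 #1:2@105]
After op 6 [order #6] limit_sell(price=101, qty=4): fills=none; bids=[-] asks=[#4:4@97 #6:4@101 #5:7@103 #1:2@105]
After op 7 [order #7] limit_buy(price=95, qty=7): fills=none; bids=[#7:7@95] asks=[#4:4@97 #6:4@101 #5:7@103 #1:2@105]
After op 8 [order #8] limit_buy(price=96, qty=5): fills=none; bids=[#8:5@96 #7:7@95] asks=[#4:4@97 #6:4@101 #5:7@103 #1:2@105]
After op 9 cancel(order #4): fills=none; bids=[#8:5@96 #7:7@95] asks=[#6:4@101 #5:7@103 #1:2@105]

Answer: BIDS (highest first):
  #8: 5@96
  #7: 7@95
ASKS (lowest first):
  #6: 4@101
  #5: 7@103
  #1: 2@105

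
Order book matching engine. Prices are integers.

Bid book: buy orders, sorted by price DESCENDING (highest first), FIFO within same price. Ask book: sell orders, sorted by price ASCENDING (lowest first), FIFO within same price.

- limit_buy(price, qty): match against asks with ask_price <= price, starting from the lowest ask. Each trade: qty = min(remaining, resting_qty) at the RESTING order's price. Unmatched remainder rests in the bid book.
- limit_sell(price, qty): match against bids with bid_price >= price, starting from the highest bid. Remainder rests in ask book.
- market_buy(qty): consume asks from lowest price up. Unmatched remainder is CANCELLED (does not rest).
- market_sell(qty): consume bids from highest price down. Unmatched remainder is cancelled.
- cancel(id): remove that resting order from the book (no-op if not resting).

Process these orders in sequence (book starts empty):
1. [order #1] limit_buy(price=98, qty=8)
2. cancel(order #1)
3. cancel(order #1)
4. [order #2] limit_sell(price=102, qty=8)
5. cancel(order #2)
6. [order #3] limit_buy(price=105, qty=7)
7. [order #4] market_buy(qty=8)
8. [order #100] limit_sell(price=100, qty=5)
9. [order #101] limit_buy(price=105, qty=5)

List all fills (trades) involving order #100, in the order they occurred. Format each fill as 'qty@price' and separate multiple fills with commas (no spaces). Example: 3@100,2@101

Answer: 5@105

Derivation:
After op 1 [order #1] limit_buy(price=98, qty=8): fills=none; bids=[#1:8@98] asks=[-]
After op 2 cancel(order #1): fills=none; bids=[-] asks=[-]
After op 3 cancel(order #1): fills=none; bids=[-] asks=[-]
After op 4 [order #2] limit_sell(price=102, qty=8): fills=none; bids=[-] asks=[#2:8@102]
After op 5 cancel(order #2): fills=none; bids=[-] asks=[-]
After op 6 [order #3] limit_buy(price=105, qty=7): fills=none; bids=[#3:7@105] asks=[-]
After op 7 [order #4] market_buy(qty=8): fills=none; bids=[#3:7@105] asks=[-]
After op 8 [order #100] limit_sell(price=100, qty=5): fills=#3x#100:5@105; bids=[#3:2@105] asks=[-]
After op 9 [order #101] limit_buy(price=105, qty=5): fills=none; bids=[#3:2@105 #101:5@105] asks=[-]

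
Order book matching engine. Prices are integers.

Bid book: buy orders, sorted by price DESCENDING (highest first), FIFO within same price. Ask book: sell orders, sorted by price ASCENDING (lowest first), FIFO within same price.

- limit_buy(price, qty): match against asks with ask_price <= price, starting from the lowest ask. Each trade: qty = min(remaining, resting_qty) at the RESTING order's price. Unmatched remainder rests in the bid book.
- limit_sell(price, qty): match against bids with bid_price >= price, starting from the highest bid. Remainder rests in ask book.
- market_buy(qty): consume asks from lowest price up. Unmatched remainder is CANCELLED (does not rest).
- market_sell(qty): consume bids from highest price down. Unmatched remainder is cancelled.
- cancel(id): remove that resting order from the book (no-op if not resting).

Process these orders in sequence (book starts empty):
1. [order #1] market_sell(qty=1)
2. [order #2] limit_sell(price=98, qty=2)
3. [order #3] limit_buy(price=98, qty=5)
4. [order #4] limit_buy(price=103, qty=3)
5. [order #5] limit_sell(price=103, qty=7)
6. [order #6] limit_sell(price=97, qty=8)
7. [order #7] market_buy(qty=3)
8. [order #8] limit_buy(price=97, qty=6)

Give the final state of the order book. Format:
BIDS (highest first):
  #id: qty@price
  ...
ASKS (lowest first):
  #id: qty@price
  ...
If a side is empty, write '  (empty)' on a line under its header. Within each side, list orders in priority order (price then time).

After op 1 [order #1] market_sell(qty=1): fills=none; bids=[-] asks=[-]
After op 2 [order #2] limit_sell(price=98, qty=2): fills=none; bids=[-] asks=[#2:2@98]
After op 3 [order #3] limit_buy(price=98, qty=5): fills=#3x#2:2@98; bids=[#3:3@98] asks=[-]
After op 4 [order #4] limit_buy(price=103, qty=3): fills=none; bids=[#4:3@103 #3:3@98] asks=[-]
After op 5 [order #5] limit_sell(price=103, qty=7): fills=#4x#5:3@103; bids=[#3:3@98] asks=[#5:4@103]
After op 6 [order #6] limit_sell(price=97, qty=8): fills=#3x#6:3@98; bids=[-] asks=[#6:5@97 #5:4@103]
After op 7 [order #7] market_buy(qty=3): fills=#7x#6:3@97; bids=[-] asks=[#6:2@97 #5:4@103]
After op 8 [order #8] limit_buy(price=97, qty=6): fills=#8x#6:2@97; bids=[#8:4@97] asks=[#5:4@103]

Answer: BIDS (highest first):
  #8: 4@97
ASKS (lowest first):
  #5: 4@103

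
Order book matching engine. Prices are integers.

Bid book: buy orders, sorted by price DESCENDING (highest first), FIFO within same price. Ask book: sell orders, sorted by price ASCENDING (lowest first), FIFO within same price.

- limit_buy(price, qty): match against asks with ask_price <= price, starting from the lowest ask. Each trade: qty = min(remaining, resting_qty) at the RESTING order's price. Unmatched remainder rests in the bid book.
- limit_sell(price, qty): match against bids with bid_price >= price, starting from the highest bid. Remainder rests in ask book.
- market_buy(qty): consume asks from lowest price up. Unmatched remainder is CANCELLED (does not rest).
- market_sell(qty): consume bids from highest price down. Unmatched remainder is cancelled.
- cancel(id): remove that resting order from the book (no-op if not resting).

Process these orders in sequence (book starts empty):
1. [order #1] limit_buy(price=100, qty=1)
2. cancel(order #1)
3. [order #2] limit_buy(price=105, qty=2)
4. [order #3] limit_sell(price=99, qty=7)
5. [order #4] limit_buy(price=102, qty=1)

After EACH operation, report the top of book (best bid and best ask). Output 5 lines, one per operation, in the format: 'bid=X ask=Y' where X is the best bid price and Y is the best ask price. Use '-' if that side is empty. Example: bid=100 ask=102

Answer: bid=100 ask=-
bid=- ask=-
bid=105 ask=-
bid=- ask=99
bid=- ask=99

Derivation:
After op 1 [order #1] limit_buy(price=100, qty=1): fills=none; bids=[#1:1@100] asks=[-]
After op 2 cancel(order #1): fills=none; bids=[-] asks=[-]
After op 3 [order #2] limit_buy(price=105, qty=2): fills=none; bids=[#2:2@105] asks=[-]
After op 4 [order #3] limit_sell(price=99, qty=7): fills=#2x#3:2@105; bids=[-] asks=[#3:5@99]
After op 5 [order #4] limit_buy(price=102, qty=1): fills=#4x#3:1@99; bids=[-] asks=[#3:4@99]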